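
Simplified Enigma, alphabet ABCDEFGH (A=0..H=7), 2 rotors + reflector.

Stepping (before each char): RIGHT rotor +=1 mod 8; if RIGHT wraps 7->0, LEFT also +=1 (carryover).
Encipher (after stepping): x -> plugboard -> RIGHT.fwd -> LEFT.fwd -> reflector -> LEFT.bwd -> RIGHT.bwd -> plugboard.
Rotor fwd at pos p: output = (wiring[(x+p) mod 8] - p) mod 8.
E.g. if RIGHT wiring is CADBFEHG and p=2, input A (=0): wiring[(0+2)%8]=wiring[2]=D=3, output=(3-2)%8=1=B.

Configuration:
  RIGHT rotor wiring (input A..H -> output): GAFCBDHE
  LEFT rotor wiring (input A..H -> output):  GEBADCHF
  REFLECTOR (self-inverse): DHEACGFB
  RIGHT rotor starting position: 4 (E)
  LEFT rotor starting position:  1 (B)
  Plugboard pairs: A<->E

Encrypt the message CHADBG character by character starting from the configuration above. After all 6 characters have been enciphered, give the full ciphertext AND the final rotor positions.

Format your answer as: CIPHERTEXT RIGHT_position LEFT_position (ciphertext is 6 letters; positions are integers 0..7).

Char 1 ('C'): step: R->5, L=1; C->plug->C->R->H->L->F->refl->G->L'->F->R'->G->plug->G
Char 2 ('H'): step: R->6, L=1; H->plug->H->R->F->L->G->refl->F->L'->H->R'->E->plug->A
Char 3 ('A'): step: R->7, L=1; A->plug->E->R->D->L->C->refl->E->L'->G->R'->D->plug->D
Char 4 ('D'): step: R->0, L->2 (L advanced); D->plug->D->R->C->L->B->refl->H->L'->A->R'->B->plug->B
Char 5 ('B'): step: R->1, L=2; B->plug->B->R->E->L->F->refl->G->L'->B->R'->C->plug->C
Char 6 ('G'): step: R->2, L=2; G->plug->G->R->E->L->F->refl->G->L'->B->R'->D->plug->D
Final: ciphertext=GADBCD, RIGHT=2, LEFT=2

Answer: GADBCD 2 2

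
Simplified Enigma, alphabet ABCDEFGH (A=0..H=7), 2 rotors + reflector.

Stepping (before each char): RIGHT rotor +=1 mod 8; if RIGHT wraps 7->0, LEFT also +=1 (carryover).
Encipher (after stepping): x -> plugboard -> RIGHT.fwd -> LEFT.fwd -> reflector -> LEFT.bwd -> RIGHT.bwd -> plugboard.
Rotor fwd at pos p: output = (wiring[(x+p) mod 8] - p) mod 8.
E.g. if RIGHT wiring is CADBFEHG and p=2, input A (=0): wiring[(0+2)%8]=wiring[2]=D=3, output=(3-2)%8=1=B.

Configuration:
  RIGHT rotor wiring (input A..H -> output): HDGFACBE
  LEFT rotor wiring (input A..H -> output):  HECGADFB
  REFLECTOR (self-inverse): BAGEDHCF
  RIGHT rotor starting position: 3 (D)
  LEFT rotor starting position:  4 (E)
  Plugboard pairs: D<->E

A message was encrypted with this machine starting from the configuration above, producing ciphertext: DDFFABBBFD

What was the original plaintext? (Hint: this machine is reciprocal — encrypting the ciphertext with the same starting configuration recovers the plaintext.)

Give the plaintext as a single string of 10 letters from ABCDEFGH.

Char 1 ('D'): step: R->4, L=4; D->plug->E->R->D->L->F->refl->H->L'->B->R'->H->plug->H
Char 2 ('D'): step: R->5, L=4; D->plug->E->R->G->L->G->refl->C->L'->H->R'->C->plug->C
Char 3 ('F'): step: R->6, L=4; F->plug->F->R->H->L->C->refl->G->L'->G->R'->B->plug->B
Char 4 ('F'): step: R->7, L=4; F->plug->F->R->B->L->H->refl->F->L'->D->R'->G->plug->G
Char 5 ('A'): step: R->0, L->5 (L advanced); A->plug->A->R->H->L->D->refl->E->L'->C->R'->F->plug->F
Char 6 ('B'): step: R->1, L=5; B->plug->B->R->F->L->F->refl->H->L'->E->R'->C->plug->C
Char 7 ('B'): step: R->2, L=5; B->plug->B->R->D->L->C->refl->G->L'->A->R'->D->plug->E
Char 8 ('B'): step: R->3, L=5; B->plug->B->R->F->L->F->refl->H->L'->E->R'->F->plug->F
Char 9 ('F'): step: R->4, L=5; F->plug->F->R->H->L->D->refl->E->L'->C->R'->G->plug->G
Char 10 ('D'): step: R->5, L=5; D->plug->E->R->G->L->B->refl->A->L'->B->R'->F->plug->F

Answer: HCBGFCEFGF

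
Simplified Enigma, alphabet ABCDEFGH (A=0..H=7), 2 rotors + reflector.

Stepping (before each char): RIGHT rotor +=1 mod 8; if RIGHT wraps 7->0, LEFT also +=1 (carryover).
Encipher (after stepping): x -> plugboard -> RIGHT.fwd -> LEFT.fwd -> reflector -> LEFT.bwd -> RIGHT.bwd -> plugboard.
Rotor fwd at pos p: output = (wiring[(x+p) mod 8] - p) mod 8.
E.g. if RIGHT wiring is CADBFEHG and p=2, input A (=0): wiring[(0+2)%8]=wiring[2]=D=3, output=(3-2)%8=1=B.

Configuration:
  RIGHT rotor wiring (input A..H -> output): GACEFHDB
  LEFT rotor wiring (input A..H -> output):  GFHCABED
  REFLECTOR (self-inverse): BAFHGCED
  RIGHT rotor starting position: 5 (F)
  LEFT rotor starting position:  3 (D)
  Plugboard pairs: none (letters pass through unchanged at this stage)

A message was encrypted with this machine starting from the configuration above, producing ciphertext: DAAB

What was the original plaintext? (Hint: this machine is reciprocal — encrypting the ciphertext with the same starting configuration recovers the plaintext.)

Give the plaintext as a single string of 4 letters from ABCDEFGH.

Answer: GBGD

Derivation:
Char 1 ('D'): step: R->6, L=3; D->plug->D->R->C->L->G->refl->E->L'->H->R'->G->plug->G
Char 2 ('A'): step: R->7, L=3; A->plug->A->R->C->L->G->refl->E->L'->H->R'->B->plug->B
Char 3 ('A'): step: R->0, L->4 (L advanced); A->plug->A->R->G->L->D->refl->H->L'->D->R'->G->plug->G
Char 4 ('B'): step: R->1, L=4; B->plug->B->R->B->L->F->refl->C->L'->E->R'->D->plug->D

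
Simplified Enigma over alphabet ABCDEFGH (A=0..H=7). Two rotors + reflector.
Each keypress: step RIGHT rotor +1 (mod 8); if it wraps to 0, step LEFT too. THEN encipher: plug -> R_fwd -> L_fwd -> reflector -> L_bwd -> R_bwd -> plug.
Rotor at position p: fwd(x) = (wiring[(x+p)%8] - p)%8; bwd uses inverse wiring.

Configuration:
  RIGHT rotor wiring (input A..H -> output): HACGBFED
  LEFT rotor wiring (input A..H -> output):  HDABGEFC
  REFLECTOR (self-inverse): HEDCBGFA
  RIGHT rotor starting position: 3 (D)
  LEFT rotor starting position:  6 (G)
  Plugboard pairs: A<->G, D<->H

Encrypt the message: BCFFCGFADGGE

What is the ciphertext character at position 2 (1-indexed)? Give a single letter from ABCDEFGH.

Char 1 ('B'): step: R->4, L=6; B->plug->B->R->B->L->E->refl->B->L'->C->R'->H->plug->D
Char 2 ('C'): step: R->5, L=6; C->plug->C->R->G->L->A->refl->H->L'->A->R'->A->plug->G

G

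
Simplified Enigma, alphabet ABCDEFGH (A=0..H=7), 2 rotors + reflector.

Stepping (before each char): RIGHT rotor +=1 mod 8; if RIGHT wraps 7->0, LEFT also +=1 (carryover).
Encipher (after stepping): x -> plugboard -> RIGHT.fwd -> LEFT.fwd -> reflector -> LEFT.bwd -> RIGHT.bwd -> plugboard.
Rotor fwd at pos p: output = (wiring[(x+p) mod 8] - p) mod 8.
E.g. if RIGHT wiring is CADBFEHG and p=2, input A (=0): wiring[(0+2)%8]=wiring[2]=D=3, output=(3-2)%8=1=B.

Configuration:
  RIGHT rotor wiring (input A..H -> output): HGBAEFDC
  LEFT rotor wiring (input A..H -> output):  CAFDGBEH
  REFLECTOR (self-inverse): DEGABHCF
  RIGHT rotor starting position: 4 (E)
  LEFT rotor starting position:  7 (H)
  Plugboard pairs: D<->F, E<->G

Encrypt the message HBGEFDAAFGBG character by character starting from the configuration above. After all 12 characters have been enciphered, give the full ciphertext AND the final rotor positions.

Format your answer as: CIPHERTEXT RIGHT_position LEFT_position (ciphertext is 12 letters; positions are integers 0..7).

Answer: CDBCEHHHHCHD 0 1

Derivation:
Char 1 ('H'): step: R->5, L=7; H->plug->H->R->H->L->F->refl->H->L'->F->R'->C->plug->C
Char 2 ('B'): step: R->6, L=7; B->plug->B->R->E->L->E->refl->B->L'->C->R'->F->plug->D
Char 3 ('G'): step: R->7, L=7; G->plug->E->R->B->L->D->refl->A->L'->A->R'->B->plug->B
Char 4 ('E'): step: R->0, L->0 (L advanced); E->plug->G->R->D->L->D->refl->A->L'->B->R'->C->plug->C
Char 5 ('F'): step: R->1, L=0; F->plug->D->R->D->L->D->refl->A->L'->B->R'->G->plug->E
Char 6 ('D'): step: R->2, L=0; D->plug->F->R->A->L->C->refl->G->L'->E->R'->H->plug->H
Char 7 ('A'): step: R->3, L=0; A->plug->A->R->F->L->B->refl->E->L'->G->R'->H->plug->H
Char 8 ('A'): step: R->4, L=0; A->plug->A->R->A->L->C->refl->G->L'->E->R'->H->plug->H
Char 9 ('F'): step: R->5, L=0; F->plug->D->R->C->L->F->refl->H->L'->H->R'->H->plug->H
Char 10 ('G'): step: R->6, L=0; G->plug->E->R->D->L->D->refl->A->L'->B->R'->C->plug->C
Char 11 ('B'): step: R->7, L=0; B->plug->B->R->A->L->C->refl->G->L'->E->R'->H->plug->H
Char 12 ('G'): step: R->0, L->1 (L advanced); G->plug->E->R->E->L->A->refl->D->L'->F->R'->F->plug->D
Final: ciphertext=CDBCEHHHHCHD, RIGHT=0, LEFT=1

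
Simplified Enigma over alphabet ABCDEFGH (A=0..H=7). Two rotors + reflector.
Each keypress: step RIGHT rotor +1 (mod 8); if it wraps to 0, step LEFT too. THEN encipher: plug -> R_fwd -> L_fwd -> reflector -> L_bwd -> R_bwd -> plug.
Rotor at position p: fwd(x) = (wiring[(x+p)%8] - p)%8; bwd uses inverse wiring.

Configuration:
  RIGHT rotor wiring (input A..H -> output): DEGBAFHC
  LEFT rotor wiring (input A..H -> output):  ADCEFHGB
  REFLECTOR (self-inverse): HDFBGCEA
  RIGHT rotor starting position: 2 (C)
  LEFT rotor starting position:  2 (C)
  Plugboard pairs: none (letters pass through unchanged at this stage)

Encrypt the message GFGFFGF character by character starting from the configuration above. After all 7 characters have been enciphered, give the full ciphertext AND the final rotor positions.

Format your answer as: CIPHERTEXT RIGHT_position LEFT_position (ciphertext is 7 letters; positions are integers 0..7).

Char 1 ('G'): step: R->3, L=2; G->plug->G->R->B->L->C->refl->F->L'->D->R'->H->plug->H
Char 2 ('F'): step: R->4, L=2; F->plug->F->R->A->L->A->refl->H->L'->F->R'->H->plug->H
Char 3 ('G'): step: R->5, L=2; G->plug->G->R->E->L->E->refl->G->L'->G->R'->D->plug->D
Char 4 ('F'): step: R->6, L=2; F->plug->F->R->D->L->F->refl->C->L'->B->R'->A->plug->A
Char 5 ('F'): step: R->7, L=2; F->plug->F->R->B->L->C->refl->F->L'->D->R'->A->plug->A
Char 6 ('G'): step: R->0, L->3 (L advanced); G->plug->G->R->H->L->H->refl->A->L'->G->R'->C->plug->C
Char 7 ('F'): step: R->1, L=3; F->plug->F->R->G->L->A->refl->H->L'->H->R'->D->plug->D
Final: ciphertext=HHDAACD, RIGHT=1, LEFT=3

Answer: HHDAACD 1 3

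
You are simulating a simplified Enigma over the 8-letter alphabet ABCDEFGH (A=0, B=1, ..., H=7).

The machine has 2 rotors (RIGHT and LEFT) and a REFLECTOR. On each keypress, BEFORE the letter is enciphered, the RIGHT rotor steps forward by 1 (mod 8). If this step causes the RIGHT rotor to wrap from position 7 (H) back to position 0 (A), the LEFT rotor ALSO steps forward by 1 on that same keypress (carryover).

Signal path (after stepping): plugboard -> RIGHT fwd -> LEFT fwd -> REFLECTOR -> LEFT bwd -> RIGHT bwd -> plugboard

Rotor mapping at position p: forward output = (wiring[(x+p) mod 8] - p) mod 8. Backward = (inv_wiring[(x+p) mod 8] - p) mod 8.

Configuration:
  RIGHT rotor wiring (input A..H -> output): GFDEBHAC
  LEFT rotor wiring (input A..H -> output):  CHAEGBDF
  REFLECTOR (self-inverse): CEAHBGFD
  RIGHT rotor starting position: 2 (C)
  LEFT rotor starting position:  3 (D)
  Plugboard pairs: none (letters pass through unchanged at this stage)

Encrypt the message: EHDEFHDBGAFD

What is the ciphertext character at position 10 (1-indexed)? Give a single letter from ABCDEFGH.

Char 1 ('E'): step: R->3, L=3; E->plug->E->R->H->L->F->refl->G->L'->C->R'->G->plug->G
Char 2 ('H'): step: R->4, L=3; H->plug->H->R->A->L->B->refl->E->L'->G->R'->D->plug->D
Char 3 ('D'): step: R->5, L=3; D->plug->D->R->B->L->D->refl->H->L'->F->R'->C->plug->C
Char 4 ('E'): step: R->6, L=3; E->plug->E->R->F->L->H->refl->D->L'->B->R'->H->plug->H
Char 5 ('F'): step: R->7, L=3; F->plug->F->R->C->L->G->refl->F->L'->H->R'->B->plug->B
Char 6 ('H'): step: R->0, L->4 (L advanced); H->plug->H->R->C->L->H->refl->D->L'->F->R'->B->plug->B
Char 7 ('D'): step: R->1, L=4; D->plug->D->R->A->L->C->refl->A->L'->H->R'->F->plug->F
Char 8 ('B'): step: R->2, L=4; B->plug->B->R->C->L->H->refl->D->L'->F->R'->D->plug->D
Char 9 ('G'): step: R->3, L=4; G->plug->G->R->C->L->H->refl->D->L'->F->R'->D->plug->D
Char 10 ('A'): step: R->4, L=4; A->plug->A->R->F->L->D->refl->H->L'->C->R'->E->plug->E

E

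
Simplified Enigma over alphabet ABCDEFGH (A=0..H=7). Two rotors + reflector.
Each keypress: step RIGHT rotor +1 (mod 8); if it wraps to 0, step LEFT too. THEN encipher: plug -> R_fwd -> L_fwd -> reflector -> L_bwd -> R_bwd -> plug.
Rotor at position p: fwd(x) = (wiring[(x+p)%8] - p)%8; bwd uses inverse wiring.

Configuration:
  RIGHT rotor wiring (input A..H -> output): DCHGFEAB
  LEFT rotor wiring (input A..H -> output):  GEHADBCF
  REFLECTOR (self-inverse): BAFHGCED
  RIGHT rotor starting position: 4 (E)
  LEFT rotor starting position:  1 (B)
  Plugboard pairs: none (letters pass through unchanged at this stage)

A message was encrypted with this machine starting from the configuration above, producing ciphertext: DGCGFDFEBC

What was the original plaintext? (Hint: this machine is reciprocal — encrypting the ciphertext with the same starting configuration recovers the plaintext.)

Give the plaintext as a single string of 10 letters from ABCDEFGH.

Answer: GBECGBGBEB

Derivation:
Char 1 ('D'): step: R->5, L=1; D->plug->D->R->G->L->E->refl->G->L'->B->R'->G->plug->G
Char 2 ('G'): step: R->6, L=1; G->plug->G->R->H->L->F->refl->C->L'->D->R'->B->plug->B
Char 3 ('C'): step: R->7, L=1; C->plug->C->R->D->L->C->refl->F->L'->H->R'->E->plug->E
Char 4 ('G'): step: R->0, L->2 (L advanced); G->plug->G->R->A->L->F->refl->C->L'->H->R'->C->plug->C
Char 5 ('F'): step: R->1, L=2; F->plug->F->R->H->L->C->refl->F->L'->A->R'->G->plug->G
Char 6 ('D'): step: R->2, L=2; D->plug->D->R->C->L->B->refl->A->L'->E->R'->B->plug->B
Char 7 ('F'): step: R->3, L=2; F->plug->F->R->A->L->F->refl->C->L'->H->R'->G->plug->G
Char 8 ('E'): step: R->4, L=2; E->plug->E->R->H->L->C->refl->F->L'->A->R'->B->plug->B
Char 9 ('B'): step: R->5, L=2; B->plug->B->R->D->L->H->refl->D->L'->F->R'->E->plug->E
Char 10 ('C'): step: R->6, L=2; C->plug->C->R->F->L->D->refl->H->L'->D->R'->B->plug->B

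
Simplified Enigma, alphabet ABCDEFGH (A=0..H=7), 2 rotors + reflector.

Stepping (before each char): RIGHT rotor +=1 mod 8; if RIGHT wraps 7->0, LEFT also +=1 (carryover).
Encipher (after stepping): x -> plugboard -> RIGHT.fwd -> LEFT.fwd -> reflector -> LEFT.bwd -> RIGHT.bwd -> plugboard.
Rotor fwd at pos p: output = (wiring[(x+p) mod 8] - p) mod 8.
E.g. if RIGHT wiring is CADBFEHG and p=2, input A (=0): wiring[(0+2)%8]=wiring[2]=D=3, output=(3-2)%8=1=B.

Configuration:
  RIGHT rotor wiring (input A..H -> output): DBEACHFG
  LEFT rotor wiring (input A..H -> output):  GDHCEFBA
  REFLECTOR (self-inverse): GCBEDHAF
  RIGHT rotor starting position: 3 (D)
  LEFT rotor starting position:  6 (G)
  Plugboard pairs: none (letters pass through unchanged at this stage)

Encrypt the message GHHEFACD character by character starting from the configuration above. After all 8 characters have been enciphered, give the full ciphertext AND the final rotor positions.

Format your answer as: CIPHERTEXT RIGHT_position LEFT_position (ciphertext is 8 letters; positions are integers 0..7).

Answer: FBGBDCHC 3 7

Derivation:
Char 1 ('G'): step: R->4, L=6; G->plug->G->R->A->L->D->refl->E->L'->F->R'->F->plug->F
Char 2 ('H'): step: R->5, L=6; H->plug->H->R->F->L->E->refl->D->L'->A->R'->B->plug->B
Char 3 ('H'): step: R->6, L=6; H->plug->H->R->B->L->C->refl->B->L'->E->R'->G->plug->G
Char 4 ('E'): step: R->7, L=6; E->plug->E->R->B->L->C->refl->B->L'->E->R'->B->plug->B
Char 5 ('F'): step: R->0, L->7 (L advanced); F->plug->F->R->H->L->C->refl->B->L'->A->R'->D->plug->D
Char 6 ('A'): step: R->1, L=7; A->plug->A->R->A->L->B->refl->C->L'->H->R'->C->plug->C
Char 7 ('C'): step: R->2, L=7; C->plug->C->R->A->L->B->refl->C->L'->H->R'->H->plug->H
Char 8 ('D'): step: R->3, L=7; D->plug->D->R->C->L->E->refl->D->L'->E->R'->C->plug->C
Final: ciphertext=FBGBDCHC, RIGHT=3, LEFT=7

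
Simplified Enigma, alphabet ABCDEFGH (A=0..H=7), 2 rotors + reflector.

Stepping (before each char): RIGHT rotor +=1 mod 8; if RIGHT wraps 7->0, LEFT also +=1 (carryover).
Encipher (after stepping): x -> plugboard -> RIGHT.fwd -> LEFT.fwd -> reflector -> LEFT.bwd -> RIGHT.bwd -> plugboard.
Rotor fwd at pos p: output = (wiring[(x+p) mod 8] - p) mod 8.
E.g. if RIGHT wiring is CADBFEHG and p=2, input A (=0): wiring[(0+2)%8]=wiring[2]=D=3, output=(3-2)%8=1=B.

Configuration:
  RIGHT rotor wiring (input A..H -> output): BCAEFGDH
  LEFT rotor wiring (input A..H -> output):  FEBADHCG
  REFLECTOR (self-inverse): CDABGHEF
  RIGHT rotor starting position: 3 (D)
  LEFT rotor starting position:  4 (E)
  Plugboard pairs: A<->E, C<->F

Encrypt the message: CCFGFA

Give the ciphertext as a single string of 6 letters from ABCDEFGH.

Char 1 ('C'): step: R->4, L=4; C->plug->F->R->G->L->F->refl->H->L'->A->R'->H->plug->H
Char 2 ('C'): step: R->5, L=4; C->plug->F->R->D->L->C->refl->A->L'->F->R'->E->plug->A
Char 3 ('F'): step: R->6, L=4; F->plug->C->R->D->L->C->refl->A->L'->F->R'->A->plug->E
Char 4 ('G'): step: R->7, L=4; G->plug->G->R->H->L->E->refl->G->L'->C->R'->B->plug->B
Char 5 ('F'): step: R->0, L->5 (L advanced); F->plug->C->R->A->L->C->refl->A->L'->D->R'->G->plug->G
Char 6 ('A'): step: R->1, L=5; A->plug->E->R->F->L->E->refl->G->L'->H->R'->B->plug->B

Answer: HAEBGB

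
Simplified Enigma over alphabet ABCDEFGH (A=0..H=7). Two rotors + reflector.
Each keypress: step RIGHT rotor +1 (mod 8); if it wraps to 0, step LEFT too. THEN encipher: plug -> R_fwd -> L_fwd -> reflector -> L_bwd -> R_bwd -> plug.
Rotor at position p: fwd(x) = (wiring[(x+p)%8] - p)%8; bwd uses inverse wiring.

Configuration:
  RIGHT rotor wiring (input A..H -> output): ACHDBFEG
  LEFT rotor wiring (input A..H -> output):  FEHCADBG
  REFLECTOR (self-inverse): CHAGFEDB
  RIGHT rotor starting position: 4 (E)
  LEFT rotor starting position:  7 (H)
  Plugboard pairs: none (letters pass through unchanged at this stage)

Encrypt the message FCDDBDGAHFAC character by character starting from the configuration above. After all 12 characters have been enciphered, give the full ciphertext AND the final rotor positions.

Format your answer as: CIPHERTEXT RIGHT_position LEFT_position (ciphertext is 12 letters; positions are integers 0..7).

Char 1 ('F'): step: R->5, L=7; F->plug->F->R->C->L->F->refl->E->L'->G->R'->G->plug->G
Char 2 ('C'): step: R->6, L=7; C->plug->C->R->C->L->F->refl->E->L'->G->R'->A->plug->A
Char 3 ('D'): step: R->7, L=7; D->plug->D->R->A->L->H->refl->B->L'->F->R'->H->plug->H
Char 4 ('D'): step: R->0, L->0 (L advanced); D->plug->D->R->D->L->C->refl->A->L'->E->R'->G->plug->G
Char 5 ('B'): step: R->1, L=0; B->plug->B->R->G->L->B->refl->H->L'->C->R'->C->plug->C
Char 6 ('D'): step: R->2, L=0; D->plug->D->R->D->L->C->refl->A->L'->E->R'->F->plug->F
Char 7 ('G'): step: R->3, L=0; G->plug->G->R->H->L->G->refl->D->L'->F->R'->F->plug->F
Char 8 ('A'): step: R->4, L=0; A->plug->A->R->F->L->D->refl->G->L'->H->R'->H->plug->H
Char 9 ('H'): step: R->5, L=0; H->plug->H->R->E->L->A->refl->C->L'->D->R'->D->plug->D
Char 10 ('F'): step: R->6, L=0; F->plug->F->R->F->L->D->refl->G->L'->H->R'->H->plug->H
Char 11 ('A'): step: R->7, L=0; A->plug->A->R->H->L->G->refl->D->L'->F->R'->H->plug->H
Char 12 ('C'): step: R->0, L->1 (L advanced); C->plug->C->R->H->L->E->refl->F->L'->G->R'->H->plug->H
Final: ciphertext=GAHGCFFHDHHH, RIGHT=0, LEFT=1

Answer: GAHGCFFHDHHH 0 1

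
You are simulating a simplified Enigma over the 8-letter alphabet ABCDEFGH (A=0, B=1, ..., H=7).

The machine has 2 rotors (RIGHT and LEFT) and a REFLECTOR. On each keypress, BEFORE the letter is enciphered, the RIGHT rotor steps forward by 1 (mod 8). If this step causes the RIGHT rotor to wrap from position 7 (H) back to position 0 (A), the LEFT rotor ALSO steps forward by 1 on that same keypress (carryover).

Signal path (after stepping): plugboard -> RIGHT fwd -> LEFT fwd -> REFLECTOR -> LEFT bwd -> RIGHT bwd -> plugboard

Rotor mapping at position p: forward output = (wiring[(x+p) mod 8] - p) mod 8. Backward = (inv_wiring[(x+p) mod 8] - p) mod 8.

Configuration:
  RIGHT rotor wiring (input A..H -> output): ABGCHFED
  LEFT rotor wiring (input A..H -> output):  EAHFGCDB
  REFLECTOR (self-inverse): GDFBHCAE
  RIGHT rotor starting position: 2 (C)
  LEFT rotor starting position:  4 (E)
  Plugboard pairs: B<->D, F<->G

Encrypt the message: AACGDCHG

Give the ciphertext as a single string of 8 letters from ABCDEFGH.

Answer: FCDFADEF

Derivation:
Char 1 ('A'): step: R->3, L=4; A->plug->A->R->H->L->B->refl->D->L'->G->R'->G->plug->F
Char 2 ('A'): step: R->4, L=4; A->plug->A->R->D->L->F->refl->C->L'->A->R'->C->plug->C
Char 3 ('C'): step: R->5, L=4; C->plug->C->R->G->L->D->refl->B->L'->H->R'->B->plug->D
Char 4 ('G'): step: R->6, L=4; G->plug->F->R->E->L->A->refl->G->L'->B->R'->G->plug->F
Char 5 ('D'): step: R->7, L=4; D->plug->B->R->B->L->G->refl->A->L'->E->R'->A->plug->A
Char 6 ('C'): step: R->0, L->5 (L advanced); C->plug->C->R->G->L->A->refl->G->L'->B->R'->B->plug->D
Char 7 ('H'): step: R->1, L=5; H->plug->H->R->H->L->B->refl->D->L'->E->R'->E->plug->E
Char 8 ('G'): step: R->2, L=5; G->plug->F->R->B->L->G->refl->A->L'->G->R'->G->plug->F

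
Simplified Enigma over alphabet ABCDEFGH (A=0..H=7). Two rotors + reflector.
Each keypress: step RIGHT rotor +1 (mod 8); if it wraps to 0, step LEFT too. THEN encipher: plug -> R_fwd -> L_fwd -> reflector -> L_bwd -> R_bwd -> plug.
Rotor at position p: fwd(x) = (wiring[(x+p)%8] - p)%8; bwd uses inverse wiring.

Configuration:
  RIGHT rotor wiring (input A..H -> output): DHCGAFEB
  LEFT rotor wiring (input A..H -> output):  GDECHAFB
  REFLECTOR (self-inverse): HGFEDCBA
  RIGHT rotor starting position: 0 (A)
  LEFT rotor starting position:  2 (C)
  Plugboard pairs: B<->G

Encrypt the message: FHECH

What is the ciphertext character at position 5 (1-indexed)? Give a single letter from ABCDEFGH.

Char 1 ('F'): step: R->1, L=2; F->plug->F->R->D->L->G->refl->B->L'->H->R'->D->plug->D
Char 2 ('H'): step: R->2, L=2; H->plug->H->R->F->L->H->refl->A->L'->B->R'->G->plug->B
Char 3 ('E'): step: R->3, L=2; E->plug->E->R->G->L->E->refl->D->L'->E->R'->G->plug->B
Char 4 ('C'): step: R->4, L=2; C->plug->C->R->A->L->C->refl->F->L'->C->R'->H->plug->H
Char 5 ('H'): step: R->5, L=2; H->plug->H->R->D->L->G->refl->B->L'->H->R'->B->plug->G

G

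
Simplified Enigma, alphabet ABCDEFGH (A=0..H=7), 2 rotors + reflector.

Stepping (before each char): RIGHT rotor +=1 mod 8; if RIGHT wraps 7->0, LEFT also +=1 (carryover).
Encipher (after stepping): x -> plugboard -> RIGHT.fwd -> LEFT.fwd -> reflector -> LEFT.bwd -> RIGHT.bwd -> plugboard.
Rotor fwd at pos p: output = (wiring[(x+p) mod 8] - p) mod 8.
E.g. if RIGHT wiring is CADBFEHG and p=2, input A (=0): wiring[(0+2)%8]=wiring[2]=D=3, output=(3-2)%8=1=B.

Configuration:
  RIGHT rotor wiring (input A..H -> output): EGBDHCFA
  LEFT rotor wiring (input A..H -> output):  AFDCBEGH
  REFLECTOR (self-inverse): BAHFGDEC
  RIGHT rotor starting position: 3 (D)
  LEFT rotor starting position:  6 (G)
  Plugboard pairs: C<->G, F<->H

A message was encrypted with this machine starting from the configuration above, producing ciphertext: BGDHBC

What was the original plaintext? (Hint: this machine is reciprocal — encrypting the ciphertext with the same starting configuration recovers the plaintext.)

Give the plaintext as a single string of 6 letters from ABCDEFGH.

Char 1 ('B'): step: R->4, L=6; B->plug->B->R->G->L->D->refl->F->L'->E->R'->D->plug->D
Char 2 ('G'): step: R->5, L=6; G->plug->C->R->D->L->H->refl->C->L'->C->R'->H->plug->F
Char 3 ('D'): step: R->6, L=6; D->plug->D->R->A->L->A->refl->B->L'->B->R'->G->plug->C
Char 4 ('H'): step: R->7, L=6; H->plug->F->R->A->L->A->refl->B->L'->B->R'->A->plug->A
Char 5 ('B'): step: R->0, L->7 (L advanced); B->plug->B->R->G->L->F->refl->D->L'->E->R'->A->plug->A
Char 6 ('C'): step: R->1, L=7; C->plug->G->R->H->L->H->refl->C->L'->F->R'->A->plug->A

Answer: DFCAAA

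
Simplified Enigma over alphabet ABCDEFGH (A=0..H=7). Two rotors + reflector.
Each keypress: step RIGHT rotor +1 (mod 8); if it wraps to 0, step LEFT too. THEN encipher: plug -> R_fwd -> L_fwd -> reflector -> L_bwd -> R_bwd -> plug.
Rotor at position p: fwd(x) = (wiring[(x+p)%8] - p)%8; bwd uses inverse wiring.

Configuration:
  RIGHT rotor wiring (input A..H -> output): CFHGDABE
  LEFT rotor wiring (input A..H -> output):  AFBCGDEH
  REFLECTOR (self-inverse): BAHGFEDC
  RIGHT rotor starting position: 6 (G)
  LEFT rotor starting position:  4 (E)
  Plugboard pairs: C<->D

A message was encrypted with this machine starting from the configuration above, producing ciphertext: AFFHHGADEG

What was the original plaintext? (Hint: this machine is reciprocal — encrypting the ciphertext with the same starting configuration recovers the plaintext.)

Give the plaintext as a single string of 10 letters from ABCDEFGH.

Char 1 ('A'): step: R->7, L=4; A->plug->A->R->F->L->B->refl->A->L'->C->R'->H->plug->H
Char 2 ('F'): step: R->0, L->5 (L advanced); F->plug->F->R->A->L->G->refl->D->L'->D->R'->E->plug->E
Char 3 ('F'): step: R->1, L=5; F->plug->F->R->A->L->G->refl->D->L'->D->R'->G->plug->G
Char 4 ('H'): step: R->2, L=5; H->plug->H->R->D->L->D->refl->G->L'->A->R'->G->plug->G
Char 5 ('H'): step: R->3, L=5; H->plug->H->R->E->L->A->refl->B->L'->H->R'->F->plug->F
Char 6 ('G'): step: R->4, L=5; G->plug->G->R->D->L->D->refl->G->L'->A->R'->D->plug->C
Char 7 ('A'): step: R->5, L=5; A->plug->A->R->D->L->D->refl->G->L'->A->R'->E->plug->E
Char 8 ('D'): step: R->6, L=5; D->plug->C->R->E->L->A->refl->B->L'->H->R'->D->plug->C
Char 9 ('E'): step: R->7, L=5; E->plug->E->R->H->L->B->refl->A->L'->E->R'->F->plug->F
Char 10 ('G'): step: R->0, L->6 (L advanced); G->plug->G->R->B->L->B->refl->A->L'->G->R'->D->plug->C

Answer: HEGGFCECFC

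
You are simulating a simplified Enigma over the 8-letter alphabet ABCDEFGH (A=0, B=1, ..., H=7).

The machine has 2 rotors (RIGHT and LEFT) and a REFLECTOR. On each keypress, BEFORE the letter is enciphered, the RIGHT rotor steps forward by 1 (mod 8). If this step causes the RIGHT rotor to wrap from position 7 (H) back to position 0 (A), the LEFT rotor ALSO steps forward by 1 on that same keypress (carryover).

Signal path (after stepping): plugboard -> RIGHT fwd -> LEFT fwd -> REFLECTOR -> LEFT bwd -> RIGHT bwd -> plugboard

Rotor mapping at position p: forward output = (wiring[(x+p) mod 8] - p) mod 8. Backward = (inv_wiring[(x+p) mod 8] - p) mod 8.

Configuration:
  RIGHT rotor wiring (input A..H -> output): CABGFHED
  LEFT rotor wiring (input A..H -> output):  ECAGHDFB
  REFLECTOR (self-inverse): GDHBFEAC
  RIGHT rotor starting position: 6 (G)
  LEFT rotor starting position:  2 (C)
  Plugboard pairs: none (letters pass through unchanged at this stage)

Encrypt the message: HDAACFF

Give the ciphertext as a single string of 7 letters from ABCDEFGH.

Answer: FHHFBHA

Derivation:
Char 1 ('H'): step: R->7, L=2; H->plug->H->R->F->L->H->refl->C->L'->G->R'->F->plug->F
Char 2 ('D'): step: R->0, L->3 (L advanced); D->plug->D->R->G->L->H->refl->C->L'->D->R'->H->plug->H
Char 3 ('A'): step: R->1, L=3; A->plug->A->R->H->L->F->refl->E->L'->B->R'->H->plug->H
Char 4 ('A'): step: R->2, L=3; A->plug->A->R->H->L->F->refl->E->L'->B->R'->F->plug->F
Char 5 ('C'): step: R->3, L=3; C->plug->C->R->E->L->G->refl->A->L'->C->R'->B->plug->B
Char 6 ('F'): step: R->4, L=3; F->plug->F->R->E->L->G->refl->A->L'->C->R'->H->plug->H
Char 7 ('F'): step: R->5, L=3; F->plug->F->R->E->L->G->refl->A->L'->C->R'->A->plug->A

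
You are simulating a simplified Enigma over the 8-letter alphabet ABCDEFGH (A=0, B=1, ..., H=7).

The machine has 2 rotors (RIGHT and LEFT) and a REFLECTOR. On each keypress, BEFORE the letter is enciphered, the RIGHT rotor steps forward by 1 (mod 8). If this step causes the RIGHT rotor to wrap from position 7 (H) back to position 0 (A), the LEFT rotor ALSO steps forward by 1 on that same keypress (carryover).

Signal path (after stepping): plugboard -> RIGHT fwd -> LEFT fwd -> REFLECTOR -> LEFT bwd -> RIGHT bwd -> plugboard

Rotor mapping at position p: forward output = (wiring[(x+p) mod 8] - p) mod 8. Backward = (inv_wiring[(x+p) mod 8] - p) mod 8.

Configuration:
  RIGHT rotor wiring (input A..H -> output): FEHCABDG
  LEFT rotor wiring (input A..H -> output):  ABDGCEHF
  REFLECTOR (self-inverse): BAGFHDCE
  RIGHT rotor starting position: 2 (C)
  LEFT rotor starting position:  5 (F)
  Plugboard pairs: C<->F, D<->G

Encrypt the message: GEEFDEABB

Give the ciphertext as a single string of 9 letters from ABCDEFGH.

Answer: HBHHBAHAG

Derivation:
Char 1 ('G'): step: R->3, L=5; G->plug->D->R->A->L->H->refl->E->L'->E->R'->H->plug->H
Char 2 ('E'): step: R->4, L=5; E->plug->E->R->B->L->C->refl->G->L'->F->R'->B->plug->B
Char 3 ('E'): step: R->5, L=5; E->plug->E->R->H->L->F->refl->D->L'->D->R'->H->plug->H
Char 4 ('F'): step: R->6, L=5; F->plug->C->R->H->L->F->refl->D->L'->D->R'->H->plug->H
Char 5 ('D'): step: R->7, L=5; D->plug->G->R->C->L->A->refl->B->L'->G->R'->B->plug->B
Char 6 ('E'): step: R->0, L->6 (L advanced); E->plug->E->R->A->L->B->refl->A->L'->F->R'->A->plug->A
Char 7 ('A'): step: R->1, L=6; A->plug->A->R->D->L->D->refl->F->L'->E->R'->H->plug->H
Char 8 ('B'): step: R->2, L=6; B->plug->B->R->A->L->B->refl->A->L'->F->R'->A->plug->A
Char 9 ('B'): step: R->3, L=6; B->plug->B->R->F->L->A->refl->B->L'->A->R'->D->plug->G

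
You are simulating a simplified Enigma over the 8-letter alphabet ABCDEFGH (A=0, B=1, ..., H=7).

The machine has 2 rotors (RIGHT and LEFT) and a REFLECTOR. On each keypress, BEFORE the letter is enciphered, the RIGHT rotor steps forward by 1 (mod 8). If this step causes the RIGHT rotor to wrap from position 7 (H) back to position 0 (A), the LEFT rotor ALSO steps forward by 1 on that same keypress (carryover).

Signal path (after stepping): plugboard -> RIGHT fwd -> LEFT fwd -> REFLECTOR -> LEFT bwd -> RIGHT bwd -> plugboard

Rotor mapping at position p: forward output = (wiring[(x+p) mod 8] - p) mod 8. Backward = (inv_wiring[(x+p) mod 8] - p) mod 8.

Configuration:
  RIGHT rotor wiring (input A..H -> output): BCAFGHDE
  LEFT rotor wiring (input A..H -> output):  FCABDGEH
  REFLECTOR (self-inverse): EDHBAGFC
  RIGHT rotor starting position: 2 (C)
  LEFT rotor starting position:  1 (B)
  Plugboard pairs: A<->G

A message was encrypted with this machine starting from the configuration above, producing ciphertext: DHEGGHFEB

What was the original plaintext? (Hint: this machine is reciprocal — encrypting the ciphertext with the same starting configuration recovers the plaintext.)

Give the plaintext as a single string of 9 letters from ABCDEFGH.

Answer: HBAAAGECA

Derivation:
Char 1 ('D'): step: R->3, L=1; D->plug->D->R->A->L->B->refl->D->L'->F->R'->H->plug->H
Char 2 ('H'): step: R->4, L=1; H->plug->H->R->B->L->H->refl->C->L'->D->R'->B->plug->B
Char 3 ('E'): step: R->5, L=1; E->plug->E->R->F->L->D->refl->B->L'->A->R'->G->plug->A
Char 4 ('G'): step: R->6, L=1; G->plug->A->R->F->L->D->refl->B->L'->A->R'->G->plug->A
Char 5 ('G'): step: R->7, L=1; G->plug->A->R->F->L->D->refl->B->L'->A->R'->G->plug->A
Char 6 ('H'): step: R->0, L->2 (L advanced); H->plug->H->R->E->L->C->refl->H->L'->B->R'->A->plug->G
Char 7 ('F'): step: R->1, L=2; F->plug->F->R->C->L->B->refl->D->L'->G->R'->E->plug->E
Char 8 ('E'): step: R->2, L=2; E->plug->E->R->B->L->H->refl->C->L'->E->R'->C->plug->C
Char 9 ('B'): step: R->3, L=2; B->plug->B->R->D->L->E->refl->A->L'->H->R'->G->plug->A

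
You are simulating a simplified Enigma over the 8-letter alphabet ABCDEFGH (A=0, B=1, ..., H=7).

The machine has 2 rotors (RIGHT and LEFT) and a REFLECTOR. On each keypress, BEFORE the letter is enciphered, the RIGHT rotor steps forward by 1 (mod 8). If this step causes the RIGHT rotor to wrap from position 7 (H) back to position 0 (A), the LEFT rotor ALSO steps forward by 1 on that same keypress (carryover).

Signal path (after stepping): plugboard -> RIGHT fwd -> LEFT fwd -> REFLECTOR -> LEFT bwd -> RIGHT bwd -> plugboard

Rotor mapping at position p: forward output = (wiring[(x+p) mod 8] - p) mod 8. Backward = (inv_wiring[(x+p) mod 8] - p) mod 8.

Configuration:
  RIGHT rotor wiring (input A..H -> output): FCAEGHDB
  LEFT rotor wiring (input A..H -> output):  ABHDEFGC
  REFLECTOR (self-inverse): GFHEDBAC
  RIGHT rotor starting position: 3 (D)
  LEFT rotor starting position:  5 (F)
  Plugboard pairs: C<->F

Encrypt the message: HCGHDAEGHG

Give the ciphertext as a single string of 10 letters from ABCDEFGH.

Answer: CFCFAFGCCA

Derivation:
Char 1 ('H'): step: R->4, L=5; H->plug->H->R->A->L->A->refl->G->L'->G->R'->F->plug->C
Char 2 ('C'): step: R->5, L=5; C->plug->F->R->D->L->D->refl->E->L'->E->R'->C->plug->F
Char 3 ('G'): step: R->6, L=5; G->plug->G->R->A->L->A->refl->G->L'->G->R'->F->plug->C
Char 4 ('H'): step: R->7, L=5; H->plug->H->R->E->L->E->refl->D->L'->D->R'->C->plug->F
Char 5 ('D'): step: R->0, L->6 (L advanced); D->plug->D->R->E->L->B->refl->F->L'->F->R'->A->plug->A
Char 6 ('A'): step: R->1, L=6; A->plug->A->R->B->L->E->refl->D->L'->D->R'->C->plug->F
Char 7 ('E'): step: R->2, L=6; E->plug->E->R->B->L->E->refl->D->L'->D->R'->G->plug->G
Char 8 ('G'): step: R->3, L=6; G->plug->G->R->H->L->H->refl->C->L'->C->R'->F->plug->C
Char 9 ('H'): step: R->4, L=6; H->plug->H->R->A->L->A->refl->G->L'->G->R'->F->plug->C
Char 10 ('G'): step: R->5, L=6; G->plug->G->R->H->L->H->refl->C->L'->C->R'->A->plug->A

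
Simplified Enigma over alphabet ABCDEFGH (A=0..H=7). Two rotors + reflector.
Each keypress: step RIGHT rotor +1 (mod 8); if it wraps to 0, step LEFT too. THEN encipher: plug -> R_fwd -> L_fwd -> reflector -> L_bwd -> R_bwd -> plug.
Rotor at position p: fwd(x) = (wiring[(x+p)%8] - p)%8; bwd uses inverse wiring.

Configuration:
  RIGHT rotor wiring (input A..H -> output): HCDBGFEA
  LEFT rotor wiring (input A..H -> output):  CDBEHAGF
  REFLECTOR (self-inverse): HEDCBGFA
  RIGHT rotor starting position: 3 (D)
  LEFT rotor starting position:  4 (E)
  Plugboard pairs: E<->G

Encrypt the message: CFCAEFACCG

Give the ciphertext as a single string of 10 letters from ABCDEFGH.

Answer: AEFCCGEAEH

Derivation:
Char 1 ('C'): step: R->4, L=4; C->plug->C->R->A->L->D->refl->C->L'->C->R'->A->plug->A
Char 2 ('F'): step: R->5, L=4; F->plug->F->R->G->L->F->refl->G->L'->E->R'->G->plug->E
Char 3 ('C'): step: R->6, L=4; C->plug->C->R->B->L->E->refl->B->L'->D->R'->F->plug->F
Char 4 ('A'): step: R->7, L=4; A->plug->A->R->B->L->E->refl->B->L'->D->R'->C->plug->C
Char 5 ('E'): step: R->0, L->5 (L advanced); E->plug->G->R->E->L->G->refl->F->L'->D->R'->C->plug->C
Char 6 ('F'): step: R->1, L=5; F->plug->F->R->D->L->F->refl->G->L'->E->R'->E->plug->G
Char 7 ('A'): step: R->2, L=5; A->plug->A->R->B->L->B->refl->E->L'->F->R'->G->plug->E
Char 8 ('C'): step: R->3, L=5; C->plug->C->R->C->L->A->refl->H->L'->G->R'->A->plug->A
Char 9 ('C'): step: R->4, L=5; C->plug->C->R->A->L->D->refl->C->L'->H->R'->G->plug->E
Char 10 ('G'): step: R->5, L=5; G->plug->E->R->F->L->E->refl->B->L'->B->R'->H->plug->H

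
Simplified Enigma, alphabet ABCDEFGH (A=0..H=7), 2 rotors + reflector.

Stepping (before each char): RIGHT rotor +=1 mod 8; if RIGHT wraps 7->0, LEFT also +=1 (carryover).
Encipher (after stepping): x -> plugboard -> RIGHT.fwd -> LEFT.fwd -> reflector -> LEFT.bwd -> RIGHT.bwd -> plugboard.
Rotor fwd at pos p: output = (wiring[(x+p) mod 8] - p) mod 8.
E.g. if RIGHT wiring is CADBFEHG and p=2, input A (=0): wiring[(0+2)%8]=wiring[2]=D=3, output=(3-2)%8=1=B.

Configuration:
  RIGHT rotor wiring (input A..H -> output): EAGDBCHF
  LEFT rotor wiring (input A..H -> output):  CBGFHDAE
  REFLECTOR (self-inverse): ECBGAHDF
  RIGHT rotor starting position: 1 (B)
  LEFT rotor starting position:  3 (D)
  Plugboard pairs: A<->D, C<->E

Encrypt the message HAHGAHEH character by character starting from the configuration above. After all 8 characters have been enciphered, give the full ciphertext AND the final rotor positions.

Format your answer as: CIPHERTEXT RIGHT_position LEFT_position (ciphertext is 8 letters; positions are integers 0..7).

Answer: EDBADCGE 1 4

Derivation:
Char 1 ('H'): step: R->2, L=3; H->plug->H->R->G->L->G->refl->D->L'->H->R'->C->plug->E
Char 2 ('A'): step: R->3, L=3; A->plug->D->R->E->L->B->refl->C->L'->A->R'->A->plug->D
Char 3 ('H'): step: R->4, L=3; H->plug->H->R->H->L->D->refl->G->L'->G->R'->B->plug->B
Char 4 ('G'): step: R->5, L=3; G->plug->G->R->G->L->G->refl->D->L'->H->R'->D->plug->A
Char 5 ('A'): step: R->6, L=3; A->plug->D->R->C->L->A->refl->E->L'->B->R'->A->plug->D
Char 6 ('H'): step: R->7, L=3; H->plug->H->R->A->L->C->refl->B->L'->E->R'->E->plug->C
Char 7 ('E'): step: R->0, L->4 (L advanced); E->plug->C->R->G->L->C->refl->B->L'->H->R'->G->plug->G
Char 8 ('H'): step: R->1, L=4; H->plug->H->R->D->L->A->refl->E->L'->C->R'->C->plug->E
Final: ciphertext=EDBADCGE, RIGHT=1, LEFT=4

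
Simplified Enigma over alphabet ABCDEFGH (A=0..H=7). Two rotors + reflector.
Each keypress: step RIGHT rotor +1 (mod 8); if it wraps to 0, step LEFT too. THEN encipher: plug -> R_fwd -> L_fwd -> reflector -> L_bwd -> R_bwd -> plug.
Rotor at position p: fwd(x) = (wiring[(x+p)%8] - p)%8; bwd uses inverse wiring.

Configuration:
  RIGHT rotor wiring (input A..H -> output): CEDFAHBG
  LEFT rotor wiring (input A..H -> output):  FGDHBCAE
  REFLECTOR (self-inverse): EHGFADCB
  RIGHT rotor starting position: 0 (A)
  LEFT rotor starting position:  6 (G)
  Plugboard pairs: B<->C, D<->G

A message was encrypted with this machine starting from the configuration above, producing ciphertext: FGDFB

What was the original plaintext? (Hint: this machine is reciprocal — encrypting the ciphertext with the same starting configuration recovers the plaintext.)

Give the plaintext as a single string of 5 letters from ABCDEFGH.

Char 1 ('F'): step: R->1, L=6; F->plug->F->R->A->L->C->refl->G->L'->B->R'->H->plug->H
Char 2 ('G'): step: R->2, L=6; G->plug->D->R->F->L->B->refl->H->L'->C->R'->H->plug->H
Char 3 ('D'): step: R->3, L=6; D->plug->G->R->B->L->G->refl->C->L'->A->R'->H->plug->H
Char 4 ('F'): step: R->4, L=6; F->plug->F->R->A->L->C->refl->G->L'->B->R'->H->plug->H
Char 5 ('B'): step: R->5, L=6; B->plug->C->R->B->L->G->refl->C->L'->A->R'->G->plug->D

Answer: HHHHD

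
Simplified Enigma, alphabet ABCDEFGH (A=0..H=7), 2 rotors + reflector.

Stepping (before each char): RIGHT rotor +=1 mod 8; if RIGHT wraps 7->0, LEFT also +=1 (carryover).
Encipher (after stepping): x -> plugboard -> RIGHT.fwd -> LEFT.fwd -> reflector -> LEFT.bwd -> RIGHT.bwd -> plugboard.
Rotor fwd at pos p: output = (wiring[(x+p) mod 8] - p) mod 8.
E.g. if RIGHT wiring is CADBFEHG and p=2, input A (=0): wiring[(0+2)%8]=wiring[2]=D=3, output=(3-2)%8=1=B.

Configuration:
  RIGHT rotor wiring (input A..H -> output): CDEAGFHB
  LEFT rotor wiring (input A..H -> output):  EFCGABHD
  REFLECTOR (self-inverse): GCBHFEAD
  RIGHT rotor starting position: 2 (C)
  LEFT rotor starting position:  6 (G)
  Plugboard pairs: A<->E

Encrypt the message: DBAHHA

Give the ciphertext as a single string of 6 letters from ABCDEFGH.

Answer: HHEBGF

Derivation:
Char 1 ('D'): step: R->3, L=6; D->plug->D->R->E->L->E->refl->F->L'->B->R'->H->plug->H
Char 2 ('B'): step: R->4, L=6; B->plug->B->R->B->L->F->refl->E->L'->E->R'->H->plug->H
Char 3 ('A'): step: R->5, L=6; A->plug->E->R->G->L->C->refl->B->L'->A->R'->A->plug->E
Char 4 ('H'): step: R->6, L=6; H->plug->H->R->H->L->D->refl->H->L'->D->R'->B->plug->B
Char 5 ('H'): step: R->7, L=6; H->plug->H->R->A->L->B->refl->C->L'->G->R'->G->plug->G
Char 6 ('A'): step: R->0, L->7 (L advanced); A->plug->E->R->G->L->C->refl->B->L'->F->R'->F->plug->F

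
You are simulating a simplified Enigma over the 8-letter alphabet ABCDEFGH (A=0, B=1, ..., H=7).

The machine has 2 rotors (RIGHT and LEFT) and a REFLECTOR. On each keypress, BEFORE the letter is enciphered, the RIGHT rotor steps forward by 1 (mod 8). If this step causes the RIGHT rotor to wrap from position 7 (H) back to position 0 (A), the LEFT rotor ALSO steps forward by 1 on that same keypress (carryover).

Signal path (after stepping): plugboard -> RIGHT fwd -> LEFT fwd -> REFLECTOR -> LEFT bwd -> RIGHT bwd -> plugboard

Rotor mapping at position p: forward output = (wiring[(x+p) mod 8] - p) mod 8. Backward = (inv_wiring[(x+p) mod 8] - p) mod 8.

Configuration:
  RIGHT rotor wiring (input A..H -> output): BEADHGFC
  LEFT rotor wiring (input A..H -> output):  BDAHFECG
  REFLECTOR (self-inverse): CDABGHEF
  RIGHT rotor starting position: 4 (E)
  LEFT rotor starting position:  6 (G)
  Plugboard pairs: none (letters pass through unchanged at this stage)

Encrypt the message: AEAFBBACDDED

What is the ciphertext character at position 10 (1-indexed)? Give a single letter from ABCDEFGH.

Char 1 ('A'): step: R->5, L=6; A->plug->A->R->B->L->A->refl->C->L'->E->R'->D->plug->D
Char 2 ('E'): step: R->6, L=6; E->plug->E->R->C->L->D->refl->B->L'->F->R'->F->plug->F
Char 3 ('A'): step: R->7, L=6; A->plug->A->R->D->L->F->refl->H->L'->G->R'->H->plug->H
Char 4 ('F'): step: R->0, L->7 (L advanced); F->plug->F->R->G->L->F->refl->H->L'->A->R'->C->plug->C
Char 5 ('B'): step: R->1, L=7; B->plug->B->R->H->L->D->refl->B->L'->D->R'->A->plug->A
Char 6 ('B'): step: R->2, L=7; B->plug->B->R->B->L->C->refl->A->L'->E->R'->D->plug->D
Char 7 ('A'): step: R->3, L=7; A->plug->A->R->A->L->H->refl->F->L'->G->R'->F->plug->F
Char 8 ('C'): step: R->4, L=7; C->plug->C->R->B->L->C->refl->A->L'->E->R'->G->plug->G
Char 9 ('D'): step: R->5, L=7; D->plug->D->R->E->L->A->refl->C->L'->B->R'->A->plug->A
Char 10 ('D'): step: R->6, L=7; D->plug->D->R->G->L->F->refl->H->L'->A->R'->H->plug->H

H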